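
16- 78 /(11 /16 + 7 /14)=-944 /19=-49.68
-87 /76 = -1.14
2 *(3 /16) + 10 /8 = 13 /8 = 1.62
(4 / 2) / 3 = 2 / 3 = 0.67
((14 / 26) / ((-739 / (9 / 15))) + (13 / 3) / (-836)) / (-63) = 677123 / 7589722140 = 0.00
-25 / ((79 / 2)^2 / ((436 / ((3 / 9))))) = -130800 / 6241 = -20.96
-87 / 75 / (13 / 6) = -174 / 325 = -0.54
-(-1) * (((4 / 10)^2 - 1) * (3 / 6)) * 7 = -147 / 50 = -2.94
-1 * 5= -5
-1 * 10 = -10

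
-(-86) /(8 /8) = 86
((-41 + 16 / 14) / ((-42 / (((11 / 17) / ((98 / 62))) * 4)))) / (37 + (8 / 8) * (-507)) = -31713 / 9591995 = -0.00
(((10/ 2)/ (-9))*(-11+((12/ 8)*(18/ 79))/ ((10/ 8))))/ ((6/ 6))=4237/ 711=5.96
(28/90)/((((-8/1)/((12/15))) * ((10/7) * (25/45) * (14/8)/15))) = -42/125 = -0.34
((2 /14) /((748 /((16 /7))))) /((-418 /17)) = -2 /112651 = -0.00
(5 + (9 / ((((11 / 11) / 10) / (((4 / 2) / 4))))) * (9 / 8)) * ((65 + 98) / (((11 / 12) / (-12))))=-1305630 / 11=-118693.64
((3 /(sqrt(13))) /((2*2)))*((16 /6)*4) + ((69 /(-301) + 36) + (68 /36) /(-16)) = 8*sqrt(13) /13 + 1545331 /43344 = 37.87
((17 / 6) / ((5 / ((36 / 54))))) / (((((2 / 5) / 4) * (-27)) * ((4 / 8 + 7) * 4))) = -17 / 3645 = -0.00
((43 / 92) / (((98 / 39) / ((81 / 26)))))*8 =10449 / 2254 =4.64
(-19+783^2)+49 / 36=22070569 / 36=613071.36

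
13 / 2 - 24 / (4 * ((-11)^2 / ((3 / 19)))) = 29851 / 4598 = 6.49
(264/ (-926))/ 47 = -132/ 21761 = -0.01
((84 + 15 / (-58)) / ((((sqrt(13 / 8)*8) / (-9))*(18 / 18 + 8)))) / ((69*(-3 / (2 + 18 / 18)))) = 1619*sqrt(26) / 69368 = 0.12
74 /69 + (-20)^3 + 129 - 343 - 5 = -567037 /69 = -8217.93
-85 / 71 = -1.20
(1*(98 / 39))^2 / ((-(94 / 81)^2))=-4.69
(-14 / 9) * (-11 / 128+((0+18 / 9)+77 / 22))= -539 / 64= -8.42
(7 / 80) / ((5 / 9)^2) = 567 / 2000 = 0.28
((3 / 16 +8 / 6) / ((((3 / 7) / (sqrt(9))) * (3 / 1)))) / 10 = 511 / 1440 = 0.35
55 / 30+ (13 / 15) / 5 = 301 / 150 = 2.01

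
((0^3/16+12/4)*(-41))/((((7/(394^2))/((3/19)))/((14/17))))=-114564168/323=-354687.83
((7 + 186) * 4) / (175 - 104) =772 / 71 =10.87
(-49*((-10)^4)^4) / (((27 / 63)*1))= -3430000000000000000 / 3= -1143333333333333333.33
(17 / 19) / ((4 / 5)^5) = 53125 / 19456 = 2.73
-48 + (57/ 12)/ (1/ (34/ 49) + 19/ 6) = -44151/ 940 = -46.97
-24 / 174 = -4 / 29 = -0.14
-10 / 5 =-2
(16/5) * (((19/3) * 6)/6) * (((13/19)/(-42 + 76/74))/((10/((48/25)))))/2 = -7696/236875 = -0.03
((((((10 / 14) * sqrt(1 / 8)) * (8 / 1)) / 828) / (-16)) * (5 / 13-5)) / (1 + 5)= 25 * sqrt(2) / 301392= 0.00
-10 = -10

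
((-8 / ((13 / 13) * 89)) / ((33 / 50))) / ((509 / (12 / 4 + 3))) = -800 / 498311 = -0.00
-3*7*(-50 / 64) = 525 / 32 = 16.41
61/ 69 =0.88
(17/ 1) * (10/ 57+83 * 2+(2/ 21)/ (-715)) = 805924474/ 285285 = 2824.98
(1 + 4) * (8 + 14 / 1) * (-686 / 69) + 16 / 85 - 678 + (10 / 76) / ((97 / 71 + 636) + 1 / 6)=-53611622701781 / 30264520215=-1771.43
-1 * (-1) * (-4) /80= -1 /20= -0.05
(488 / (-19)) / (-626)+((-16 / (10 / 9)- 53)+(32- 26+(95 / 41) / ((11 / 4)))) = -811554259 / 13410485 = -60.52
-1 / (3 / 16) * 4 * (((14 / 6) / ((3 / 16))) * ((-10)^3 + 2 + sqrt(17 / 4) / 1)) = 264403.21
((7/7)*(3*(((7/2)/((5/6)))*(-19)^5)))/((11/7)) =-1091959659/55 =-19853811.98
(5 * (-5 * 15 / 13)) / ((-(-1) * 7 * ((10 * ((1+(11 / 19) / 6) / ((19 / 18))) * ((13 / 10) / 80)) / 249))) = -7191120 / 1183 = -6078.72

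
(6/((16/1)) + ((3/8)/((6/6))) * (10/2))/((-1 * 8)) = -9/32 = -0.28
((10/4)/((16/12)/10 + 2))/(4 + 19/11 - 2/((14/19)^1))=0.39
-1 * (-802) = 802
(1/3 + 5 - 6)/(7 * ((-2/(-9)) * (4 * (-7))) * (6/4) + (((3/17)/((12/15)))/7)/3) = 952/93281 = 0.01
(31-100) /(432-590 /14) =-483 /2729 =-0.18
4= 4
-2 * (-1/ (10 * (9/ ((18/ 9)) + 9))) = 2/ 135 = 0.01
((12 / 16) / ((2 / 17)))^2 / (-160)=-2601 / 10240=-0.25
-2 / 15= -0.13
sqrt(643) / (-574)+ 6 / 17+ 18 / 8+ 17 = 1333 / 68 -sqrt(643) / 574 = 19.56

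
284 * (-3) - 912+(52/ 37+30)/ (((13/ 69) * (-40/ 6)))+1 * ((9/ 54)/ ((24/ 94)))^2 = -1788.58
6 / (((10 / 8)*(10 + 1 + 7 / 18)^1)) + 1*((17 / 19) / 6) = 66673 / 116850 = 0.57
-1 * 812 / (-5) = 812 / 5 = 162.40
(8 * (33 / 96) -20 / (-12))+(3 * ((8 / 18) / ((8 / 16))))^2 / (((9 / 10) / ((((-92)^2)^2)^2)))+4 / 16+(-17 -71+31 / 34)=111676426794733177171 / 2754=40550627013338118.07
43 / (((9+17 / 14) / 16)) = 9632 / 143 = 67.36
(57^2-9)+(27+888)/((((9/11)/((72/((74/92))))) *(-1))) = -3584040/37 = -96865.95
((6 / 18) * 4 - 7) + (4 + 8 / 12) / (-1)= -31 / 3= -10.33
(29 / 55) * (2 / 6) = 0.18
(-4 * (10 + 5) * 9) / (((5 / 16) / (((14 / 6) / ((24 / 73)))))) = -12264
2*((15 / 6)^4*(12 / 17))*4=3750 / 17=220.59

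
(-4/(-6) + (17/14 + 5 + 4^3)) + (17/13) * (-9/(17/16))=32653/546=59.80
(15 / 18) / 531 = 5 / 3186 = 0.00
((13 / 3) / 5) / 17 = 13 / 255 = 0.05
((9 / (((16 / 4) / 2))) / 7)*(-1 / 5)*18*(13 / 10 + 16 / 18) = -1773 / 350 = -5.07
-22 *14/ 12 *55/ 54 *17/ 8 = -71995/ 1296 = -55.55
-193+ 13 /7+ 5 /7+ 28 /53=-70453 /371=-189.90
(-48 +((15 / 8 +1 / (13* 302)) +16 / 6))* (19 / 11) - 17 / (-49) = -172483333 / 2308488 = -74.72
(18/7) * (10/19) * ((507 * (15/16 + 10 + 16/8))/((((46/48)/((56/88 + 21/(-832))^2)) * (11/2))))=16288801515/25895936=629.01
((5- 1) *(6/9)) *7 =56/3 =18.67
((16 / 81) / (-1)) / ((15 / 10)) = -32 / 243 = -0.13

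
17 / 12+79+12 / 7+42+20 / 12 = 10567 / 84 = 125.80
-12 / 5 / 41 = -0.06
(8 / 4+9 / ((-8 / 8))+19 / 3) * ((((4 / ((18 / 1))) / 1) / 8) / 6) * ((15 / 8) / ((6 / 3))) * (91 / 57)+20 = 1969465 / 98496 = 20.00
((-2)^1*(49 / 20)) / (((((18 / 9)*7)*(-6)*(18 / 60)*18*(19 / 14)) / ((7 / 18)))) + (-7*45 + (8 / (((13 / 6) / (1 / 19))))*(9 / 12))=-453544349 / 1440504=-314.85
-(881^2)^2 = -602425897921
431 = 431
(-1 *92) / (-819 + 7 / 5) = 0.11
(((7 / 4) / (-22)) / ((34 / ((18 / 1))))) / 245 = -9 / 52360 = -0.00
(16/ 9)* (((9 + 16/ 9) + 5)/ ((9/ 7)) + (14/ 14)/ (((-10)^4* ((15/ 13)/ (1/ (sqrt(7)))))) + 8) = 13* sqrt(7)/ 590625 + 26272/ 729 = 36.04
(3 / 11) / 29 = 3 / 319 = 0.01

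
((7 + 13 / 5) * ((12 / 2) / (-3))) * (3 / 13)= -288 / 65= -4.43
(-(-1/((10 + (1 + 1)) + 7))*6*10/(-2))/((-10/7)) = 21/19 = 1.11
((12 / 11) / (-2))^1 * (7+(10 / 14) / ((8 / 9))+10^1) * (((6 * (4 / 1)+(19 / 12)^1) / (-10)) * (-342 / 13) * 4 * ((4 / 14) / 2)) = -52339509 / 140140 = -373.48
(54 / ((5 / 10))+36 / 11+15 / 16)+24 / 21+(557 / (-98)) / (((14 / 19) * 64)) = 109369971 / 965888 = 113.23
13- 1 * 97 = -84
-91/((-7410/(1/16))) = 7/9120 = 0.00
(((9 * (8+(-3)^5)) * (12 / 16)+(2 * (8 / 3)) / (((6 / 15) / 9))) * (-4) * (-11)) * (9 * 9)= -5225715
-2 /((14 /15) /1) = -15 /7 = -2.14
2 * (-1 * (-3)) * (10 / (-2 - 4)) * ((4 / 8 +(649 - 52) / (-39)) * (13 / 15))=385 / 3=128.33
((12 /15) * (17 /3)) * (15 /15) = 68 /15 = 4.53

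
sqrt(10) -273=-269.84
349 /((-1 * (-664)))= 0.53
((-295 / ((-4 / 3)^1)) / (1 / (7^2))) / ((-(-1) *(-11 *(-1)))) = 43365 / 44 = 985.57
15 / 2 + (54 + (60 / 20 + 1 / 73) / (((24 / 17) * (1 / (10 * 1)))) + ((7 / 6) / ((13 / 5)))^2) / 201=703082443 / 89270532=7.88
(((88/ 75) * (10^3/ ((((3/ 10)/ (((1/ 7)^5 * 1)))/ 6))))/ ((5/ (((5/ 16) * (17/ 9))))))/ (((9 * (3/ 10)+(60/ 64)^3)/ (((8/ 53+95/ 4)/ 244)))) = 4900352000/ 1069515781173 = 0.00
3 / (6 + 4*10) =3 / 46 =0.07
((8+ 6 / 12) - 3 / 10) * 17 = 697 / 5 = 139.40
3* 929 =2787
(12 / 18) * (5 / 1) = 10 / 3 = 3.33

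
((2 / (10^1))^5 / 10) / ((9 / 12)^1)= 2 / 46875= 0.00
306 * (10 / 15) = 204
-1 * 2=-2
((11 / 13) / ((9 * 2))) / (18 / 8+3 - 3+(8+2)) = 22 / 5733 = 0.00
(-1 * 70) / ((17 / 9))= -630 / 17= -37.06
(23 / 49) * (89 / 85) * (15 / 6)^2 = 3.07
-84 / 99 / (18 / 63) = -98 / 33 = -2.97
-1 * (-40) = 40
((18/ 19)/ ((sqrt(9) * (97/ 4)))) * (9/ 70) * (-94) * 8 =-81216/ 64505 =-1.26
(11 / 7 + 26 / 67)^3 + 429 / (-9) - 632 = -672.14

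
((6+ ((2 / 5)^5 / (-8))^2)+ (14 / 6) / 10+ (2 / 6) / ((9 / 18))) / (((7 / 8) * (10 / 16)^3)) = 276000065536 / 8544921875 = 32.30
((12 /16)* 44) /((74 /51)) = 1683 /74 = 22.74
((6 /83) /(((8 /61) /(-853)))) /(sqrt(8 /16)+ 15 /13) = -30439305 /46646+ 26380731 * sqrt(2) /93292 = -252.65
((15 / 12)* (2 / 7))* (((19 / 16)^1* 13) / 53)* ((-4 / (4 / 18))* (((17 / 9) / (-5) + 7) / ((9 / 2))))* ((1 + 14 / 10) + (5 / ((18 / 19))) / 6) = -9311159 / 1030320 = -9.04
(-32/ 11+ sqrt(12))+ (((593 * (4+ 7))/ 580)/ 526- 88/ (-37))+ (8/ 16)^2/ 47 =-2941351803/ 5835875320+ 2 * sqrt(3) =2.96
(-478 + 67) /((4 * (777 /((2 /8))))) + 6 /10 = 11747 /20720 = 0.57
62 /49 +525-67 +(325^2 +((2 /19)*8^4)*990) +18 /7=496160765 /931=532933.15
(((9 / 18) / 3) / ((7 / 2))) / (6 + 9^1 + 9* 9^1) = 1 / 2016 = 0.00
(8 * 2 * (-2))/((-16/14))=28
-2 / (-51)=2 / 51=0.04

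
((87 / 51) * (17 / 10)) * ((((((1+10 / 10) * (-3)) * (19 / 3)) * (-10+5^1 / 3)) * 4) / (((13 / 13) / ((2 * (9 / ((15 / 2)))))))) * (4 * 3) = 105792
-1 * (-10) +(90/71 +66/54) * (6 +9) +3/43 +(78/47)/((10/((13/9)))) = 102575047/2152365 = 47.66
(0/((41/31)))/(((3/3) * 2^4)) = 0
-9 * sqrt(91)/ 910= -0.09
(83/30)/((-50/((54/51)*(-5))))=249/850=0.29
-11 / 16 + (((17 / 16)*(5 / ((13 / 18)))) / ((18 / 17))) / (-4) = -2017 / 832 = -2.42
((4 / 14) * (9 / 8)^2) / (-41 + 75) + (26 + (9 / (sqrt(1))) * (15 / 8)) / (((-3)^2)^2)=333097 / 616896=0.54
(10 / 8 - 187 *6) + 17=-4415 / 4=-1103.75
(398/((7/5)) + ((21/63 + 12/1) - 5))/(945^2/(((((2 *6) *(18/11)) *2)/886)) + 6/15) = 244960/16923320211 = 0.00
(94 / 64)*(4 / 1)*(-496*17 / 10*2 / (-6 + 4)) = 24769 / 5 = 4953.80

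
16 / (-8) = -2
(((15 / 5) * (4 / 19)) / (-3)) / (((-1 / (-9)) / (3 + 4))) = -13.26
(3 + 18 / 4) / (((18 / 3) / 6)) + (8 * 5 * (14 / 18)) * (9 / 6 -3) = -235 / 6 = -39.17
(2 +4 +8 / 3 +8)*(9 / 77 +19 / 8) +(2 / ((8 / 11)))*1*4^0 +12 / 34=175279 / 3927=44.63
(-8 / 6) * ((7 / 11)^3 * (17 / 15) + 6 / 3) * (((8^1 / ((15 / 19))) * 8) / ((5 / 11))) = -222581504 / 408375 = -545.04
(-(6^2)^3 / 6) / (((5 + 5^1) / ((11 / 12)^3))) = -11979 / 20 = -598.95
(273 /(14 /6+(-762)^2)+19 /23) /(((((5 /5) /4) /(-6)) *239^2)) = -794776272 /2288529845237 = -0.00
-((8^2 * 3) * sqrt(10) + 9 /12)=-192 * sqrt(10) - 3 /4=-607.91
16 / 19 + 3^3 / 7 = 625 / 133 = 4.70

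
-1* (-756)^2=-571536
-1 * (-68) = 68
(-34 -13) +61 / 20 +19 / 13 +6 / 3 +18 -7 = -7667 / 260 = -29.49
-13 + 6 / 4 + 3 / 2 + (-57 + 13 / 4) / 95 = -803 / 76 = -10.57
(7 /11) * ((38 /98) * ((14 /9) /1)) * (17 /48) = 323 /2376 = 0.14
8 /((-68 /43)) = -86 /17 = -5.06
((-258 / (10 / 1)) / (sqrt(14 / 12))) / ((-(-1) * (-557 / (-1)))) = -129 * sqrt(42) / 19495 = -0.04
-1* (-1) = 1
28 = 28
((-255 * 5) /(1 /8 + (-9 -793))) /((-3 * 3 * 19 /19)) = -680 /3849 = -0.18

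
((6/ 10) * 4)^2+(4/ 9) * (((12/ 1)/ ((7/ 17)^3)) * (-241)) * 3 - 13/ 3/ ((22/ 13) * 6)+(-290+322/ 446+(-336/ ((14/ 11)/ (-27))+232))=-36465554638189/ 757241100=-48155.80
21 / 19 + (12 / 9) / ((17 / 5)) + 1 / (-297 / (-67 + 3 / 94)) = 15536291 / 9017514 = 1.72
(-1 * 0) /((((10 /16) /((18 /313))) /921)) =0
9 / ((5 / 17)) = 153 / 5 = 30.60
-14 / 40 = -7 / 20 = -0.35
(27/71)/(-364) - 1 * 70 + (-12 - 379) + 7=-11733203/25844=-454.00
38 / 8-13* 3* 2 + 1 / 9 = -2633 / 36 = -73.14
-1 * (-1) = 1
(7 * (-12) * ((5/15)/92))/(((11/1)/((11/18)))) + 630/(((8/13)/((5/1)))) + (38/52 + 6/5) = 275594129/53820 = 5120.66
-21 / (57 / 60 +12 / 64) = -240 / 13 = -18.46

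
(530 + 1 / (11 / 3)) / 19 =307 / 11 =27.91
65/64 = 1.02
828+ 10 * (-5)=778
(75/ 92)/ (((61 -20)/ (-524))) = -9825/ 943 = -10.42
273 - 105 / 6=511 / 2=255.50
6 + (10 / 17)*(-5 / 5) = 5.41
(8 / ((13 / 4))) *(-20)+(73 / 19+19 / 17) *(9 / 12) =-382201 / 8398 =-45.51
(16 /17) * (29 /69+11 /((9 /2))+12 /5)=87184 /17595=4.96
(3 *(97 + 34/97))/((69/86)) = 812098/2231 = 364.01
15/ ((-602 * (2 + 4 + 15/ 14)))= -5/ 1419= -0.00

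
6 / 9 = 2 / 3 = 0.67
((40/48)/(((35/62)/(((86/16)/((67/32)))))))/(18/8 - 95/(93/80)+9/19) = -12562192/261865681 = -0.05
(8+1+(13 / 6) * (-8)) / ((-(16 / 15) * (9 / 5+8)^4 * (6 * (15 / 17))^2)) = 903125 / 29884728384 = 0.00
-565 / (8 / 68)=-9605 / 2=-4802.50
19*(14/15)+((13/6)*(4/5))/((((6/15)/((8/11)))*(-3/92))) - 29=-53417/495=-107.91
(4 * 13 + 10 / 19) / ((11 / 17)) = 16966 / 209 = 81.18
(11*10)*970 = 106700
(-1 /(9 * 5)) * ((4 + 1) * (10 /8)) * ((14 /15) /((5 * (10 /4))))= -7 /675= -0.01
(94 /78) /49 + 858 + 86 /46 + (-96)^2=10075.89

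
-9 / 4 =-2.25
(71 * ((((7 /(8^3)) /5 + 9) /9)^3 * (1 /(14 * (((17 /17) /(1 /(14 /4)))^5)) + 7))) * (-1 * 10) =-715807544999361059047 /143891673749913600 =-4974.63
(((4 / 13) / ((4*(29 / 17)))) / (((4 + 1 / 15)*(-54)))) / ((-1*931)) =85 / 385383726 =0.00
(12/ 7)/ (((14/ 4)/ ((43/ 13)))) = 1032/ 637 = 1.62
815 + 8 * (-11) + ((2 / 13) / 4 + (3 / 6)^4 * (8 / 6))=727.12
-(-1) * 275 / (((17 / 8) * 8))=275 / 17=16.18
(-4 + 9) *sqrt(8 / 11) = 10 *sqrt(22) / 11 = 4.26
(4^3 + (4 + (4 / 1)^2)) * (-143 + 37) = -8904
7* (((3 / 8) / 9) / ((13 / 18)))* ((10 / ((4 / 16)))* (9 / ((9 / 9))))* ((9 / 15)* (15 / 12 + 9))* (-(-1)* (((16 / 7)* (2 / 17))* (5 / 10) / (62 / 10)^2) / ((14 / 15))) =4981500 / 1486667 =3.35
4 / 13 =0.31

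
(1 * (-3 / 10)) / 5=-3 / 50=-0.06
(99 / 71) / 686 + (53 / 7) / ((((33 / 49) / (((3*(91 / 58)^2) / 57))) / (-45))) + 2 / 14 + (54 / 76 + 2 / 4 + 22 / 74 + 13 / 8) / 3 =-81541861439627 / 1267028727272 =-64.36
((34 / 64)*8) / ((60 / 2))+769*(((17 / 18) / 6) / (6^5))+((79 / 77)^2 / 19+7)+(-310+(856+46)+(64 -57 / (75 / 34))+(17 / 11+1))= 1513489646084627 / 2365130275200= 639.92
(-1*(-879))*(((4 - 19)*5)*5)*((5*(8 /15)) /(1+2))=-293000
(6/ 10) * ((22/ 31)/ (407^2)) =6/ 2334145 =0.00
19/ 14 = 1.36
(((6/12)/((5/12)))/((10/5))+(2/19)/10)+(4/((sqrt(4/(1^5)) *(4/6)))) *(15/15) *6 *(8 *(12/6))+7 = 28083/95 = 295.61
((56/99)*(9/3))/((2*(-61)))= -28/2013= -0.01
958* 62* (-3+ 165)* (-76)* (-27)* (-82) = -1619061784128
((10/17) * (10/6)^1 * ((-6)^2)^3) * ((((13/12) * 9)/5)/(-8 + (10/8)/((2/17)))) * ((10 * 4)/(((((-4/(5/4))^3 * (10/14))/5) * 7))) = -9871875/238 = -41478.47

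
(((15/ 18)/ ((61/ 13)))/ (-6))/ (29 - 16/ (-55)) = -3575/ 3537756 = -0.00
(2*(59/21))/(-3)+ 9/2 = 331/126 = 2.63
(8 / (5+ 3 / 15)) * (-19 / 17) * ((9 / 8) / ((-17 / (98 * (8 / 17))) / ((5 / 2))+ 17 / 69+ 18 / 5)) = -57815100 / 110553703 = -0.52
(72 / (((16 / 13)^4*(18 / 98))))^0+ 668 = 669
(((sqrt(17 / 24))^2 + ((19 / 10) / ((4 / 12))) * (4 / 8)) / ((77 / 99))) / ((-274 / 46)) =-4209 / 5480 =-0.77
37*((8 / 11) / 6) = 148 / 33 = 4.48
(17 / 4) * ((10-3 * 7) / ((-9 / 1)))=5.19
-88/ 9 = -9.78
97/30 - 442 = -438.77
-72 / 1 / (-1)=72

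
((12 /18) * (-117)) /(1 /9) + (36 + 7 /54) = -35957 /54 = -665.87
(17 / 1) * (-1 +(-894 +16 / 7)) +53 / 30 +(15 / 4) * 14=-15121.88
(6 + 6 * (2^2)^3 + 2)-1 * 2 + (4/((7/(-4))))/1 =2714/7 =387.71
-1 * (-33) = 33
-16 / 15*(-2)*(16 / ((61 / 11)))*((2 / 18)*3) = 2.05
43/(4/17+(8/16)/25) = 36550/217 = 168.43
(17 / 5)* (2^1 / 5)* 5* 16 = 544 / 5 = 108.80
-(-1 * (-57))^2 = -3249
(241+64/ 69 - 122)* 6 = 16550/ 23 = 719.57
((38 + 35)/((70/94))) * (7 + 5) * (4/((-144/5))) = -3431/21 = -163.38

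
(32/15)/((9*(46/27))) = 16/115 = 0.14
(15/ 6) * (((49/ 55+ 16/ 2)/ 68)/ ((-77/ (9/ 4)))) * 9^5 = -259874649/ 460768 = -564.00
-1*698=-698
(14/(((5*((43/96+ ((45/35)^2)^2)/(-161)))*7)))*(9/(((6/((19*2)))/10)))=-8461047168/733099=-11541.48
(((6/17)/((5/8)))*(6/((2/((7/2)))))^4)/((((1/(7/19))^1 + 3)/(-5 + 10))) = 4084101/680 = 6006.03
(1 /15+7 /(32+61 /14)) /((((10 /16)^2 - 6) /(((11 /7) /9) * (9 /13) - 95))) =364515968 /83142605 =4.38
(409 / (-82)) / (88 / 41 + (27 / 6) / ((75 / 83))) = -10225 / 14609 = -0.70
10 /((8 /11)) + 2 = 63 /4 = 15.75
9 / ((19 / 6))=54 / 19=2.84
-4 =-4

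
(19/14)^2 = 361/196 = 1.84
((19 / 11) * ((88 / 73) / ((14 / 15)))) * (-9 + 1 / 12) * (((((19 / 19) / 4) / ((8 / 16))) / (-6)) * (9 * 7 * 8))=60990 / 73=835.48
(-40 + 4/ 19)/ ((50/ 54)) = -20412/ 475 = -42.97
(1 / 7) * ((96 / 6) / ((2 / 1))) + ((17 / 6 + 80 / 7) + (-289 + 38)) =-9895 / 42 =-235.60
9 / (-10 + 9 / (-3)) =-9 / 13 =-0.69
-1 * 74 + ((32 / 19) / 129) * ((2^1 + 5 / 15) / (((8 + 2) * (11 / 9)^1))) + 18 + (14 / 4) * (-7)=-80.50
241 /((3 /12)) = 964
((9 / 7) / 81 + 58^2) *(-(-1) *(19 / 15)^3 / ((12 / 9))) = 1453648447 / 283500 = 5127.51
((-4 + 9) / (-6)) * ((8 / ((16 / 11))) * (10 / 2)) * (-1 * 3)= 275 / 4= 68.75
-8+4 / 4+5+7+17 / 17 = 6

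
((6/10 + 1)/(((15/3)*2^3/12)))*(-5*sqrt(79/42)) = -2*sqrt(3318)/35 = -3.29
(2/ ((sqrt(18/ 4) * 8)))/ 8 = 0.01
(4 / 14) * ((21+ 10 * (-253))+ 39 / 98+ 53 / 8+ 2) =-979991 / 1372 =-714.28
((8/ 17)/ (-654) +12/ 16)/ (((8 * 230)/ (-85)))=-16661/ 481344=-0.03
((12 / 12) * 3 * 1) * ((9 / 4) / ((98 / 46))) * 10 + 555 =57495 / 98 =586.68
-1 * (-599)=599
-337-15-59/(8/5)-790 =-9431/8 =-1178.88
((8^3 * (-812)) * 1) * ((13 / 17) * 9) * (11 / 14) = -2248161.88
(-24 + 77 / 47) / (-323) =1051 / 15181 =0.07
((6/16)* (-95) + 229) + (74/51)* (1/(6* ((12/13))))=711035/3672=193.64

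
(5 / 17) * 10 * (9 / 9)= 50 / 17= 2.94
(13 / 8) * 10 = 65 / 4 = 16.25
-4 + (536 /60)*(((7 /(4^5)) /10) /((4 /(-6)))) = -205269 /51200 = -4.01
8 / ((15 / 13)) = 104 / 15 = 6.93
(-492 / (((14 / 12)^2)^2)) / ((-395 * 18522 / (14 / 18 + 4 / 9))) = 14432 / 325299485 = 0.00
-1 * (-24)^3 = 13824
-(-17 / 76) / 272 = 1 / 1216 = 0.00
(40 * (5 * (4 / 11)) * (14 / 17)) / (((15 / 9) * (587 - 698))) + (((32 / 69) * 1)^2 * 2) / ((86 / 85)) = 143650240 / 1416478437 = 0.10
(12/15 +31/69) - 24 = -7849/345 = -22.75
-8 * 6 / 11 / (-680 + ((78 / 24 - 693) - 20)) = 0.00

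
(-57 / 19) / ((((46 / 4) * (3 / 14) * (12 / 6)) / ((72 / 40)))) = -126 / 115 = -1.10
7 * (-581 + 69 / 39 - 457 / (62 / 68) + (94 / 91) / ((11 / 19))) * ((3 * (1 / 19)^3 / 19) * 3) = -301250538 / 577712993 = -0.52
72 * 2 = 144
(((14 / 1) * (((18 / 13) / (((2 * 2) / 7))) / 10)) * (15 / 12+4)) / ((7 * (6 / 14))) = 5.94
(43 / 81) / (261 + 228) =43 / 39609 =0.00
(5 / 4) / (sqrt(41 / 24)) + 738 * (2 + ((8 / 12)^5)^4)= 1477.18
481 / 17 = 28.29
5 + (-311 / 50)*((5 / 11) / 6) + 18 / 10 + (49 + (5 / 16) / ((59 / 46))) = 4327981 / 77880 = 55.57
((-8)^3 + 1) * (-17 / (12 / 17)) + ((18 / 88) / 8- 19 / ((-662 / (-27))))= 4301331985 / 349536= 12305.83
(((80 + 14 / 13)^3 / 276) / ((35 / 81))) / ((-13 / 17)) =-134361401994 / 22991605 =-5843.93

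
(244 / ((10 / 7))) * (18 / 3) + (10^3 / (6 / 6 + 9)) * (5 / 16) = 1056.05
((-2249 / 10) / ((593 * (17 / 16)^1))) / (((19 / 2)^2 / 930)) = -13386048 / 3639241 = -3.68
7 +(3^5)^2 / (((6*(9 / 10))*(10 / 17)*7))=37277 / 14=2662.64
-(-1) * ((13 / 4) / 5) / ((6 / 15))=13 / 8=1.62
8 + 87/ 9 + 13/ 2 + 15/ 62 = 2270/ 93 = 24.41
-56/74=-0.76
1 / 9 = 0.11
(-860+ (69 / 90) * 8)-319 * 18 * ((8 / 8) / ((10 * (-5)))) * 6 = -12362 / 75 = -164.83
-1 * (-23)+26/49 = 1153/49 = 23.53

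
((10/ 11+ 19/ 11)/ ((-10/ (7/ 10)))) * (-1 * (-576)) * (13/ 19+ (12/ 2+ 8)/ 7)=-1490832/ 5225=-285.33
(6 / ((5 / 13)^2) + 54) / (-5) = -2364 / 125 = -18.91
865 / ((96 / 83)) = 747.86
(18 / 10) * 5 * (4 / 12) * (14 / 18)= 7 / 3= 2.33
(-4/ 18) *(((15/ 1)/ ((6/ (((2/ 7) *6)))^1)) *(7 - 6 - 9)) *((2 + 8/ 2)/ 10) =32/ 7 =4.57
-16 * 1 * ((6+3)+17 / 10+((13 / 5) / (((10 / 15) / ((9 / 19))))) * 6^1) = -33112 / 95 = -348.55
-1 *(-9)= 9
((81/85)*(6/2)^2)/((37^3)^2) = 0.00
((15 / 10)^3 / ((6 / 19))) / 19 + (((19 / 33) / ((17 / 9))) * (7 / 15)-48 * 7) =-5016017 / 14960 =-335.30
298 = 298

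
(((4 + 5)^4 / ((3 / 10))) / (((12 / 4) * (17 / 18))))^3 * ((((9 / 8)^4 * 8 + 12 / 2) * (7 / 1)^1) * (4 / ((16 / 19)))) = 45230701926819488625 / 157216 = 287697829271953.80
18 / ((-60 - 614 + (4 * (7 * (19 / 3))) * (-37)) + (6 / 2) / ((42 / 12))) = -189 / 75962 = -0.00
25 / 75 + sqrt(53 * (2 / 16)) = 1 / 3 + sqrt(106) / 4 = 2.91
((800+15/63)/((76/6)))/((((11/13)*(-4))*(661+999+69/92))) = -16805/1495186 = -0.01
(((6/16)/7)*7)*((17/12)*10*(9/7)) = 765/112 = 6.83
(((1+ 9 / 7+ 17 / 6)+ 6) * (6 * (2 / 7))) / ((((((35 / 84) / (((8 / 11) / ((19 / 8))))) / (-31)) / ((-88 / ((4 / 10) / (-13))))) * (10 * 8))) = -72269184 / 4655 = -15525.07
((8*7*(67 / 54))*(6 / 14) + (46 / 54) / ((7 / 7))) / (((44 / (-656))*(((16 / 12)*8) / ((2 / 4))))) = -33907 / 1584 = -21.41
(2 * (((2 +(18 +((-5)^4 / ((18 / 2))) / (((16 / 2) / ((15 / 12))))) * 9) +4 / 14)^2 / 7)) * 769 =2647479075625 / 175616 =15075386.50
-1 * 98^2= -9604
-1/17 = -0.06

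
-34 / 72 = -17 / 36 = -0.47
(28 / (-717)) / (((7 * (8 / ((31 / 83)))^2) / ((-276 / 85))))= 22103 / 559800140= 0.00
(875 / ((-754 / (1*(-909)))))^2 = 632621390625 / 568516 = 1112759.17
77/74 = 1.04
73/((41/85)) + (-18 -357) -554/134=-625747/2747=-227.79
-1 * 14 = -14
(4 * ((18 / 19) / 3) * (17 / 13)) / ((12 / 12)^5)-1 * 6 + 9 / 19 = -957 / 247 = -3.87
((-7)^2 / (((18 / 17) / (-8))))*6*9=-19992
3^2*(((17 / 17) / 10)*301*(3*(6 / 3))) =8127 / 5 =1625.40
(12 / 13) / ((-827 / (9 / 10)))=-0.00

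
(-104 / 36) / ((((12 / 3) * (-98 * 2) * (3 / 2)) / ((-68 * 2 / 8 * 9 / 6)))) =-221 / 3528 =-0.06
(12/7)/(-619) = -12/4333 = -0.00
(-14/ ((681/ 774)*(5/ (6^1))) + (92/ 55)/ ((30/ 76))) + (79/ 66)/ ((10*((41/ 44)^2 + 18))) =-33863600164/ 2280322825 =-14.85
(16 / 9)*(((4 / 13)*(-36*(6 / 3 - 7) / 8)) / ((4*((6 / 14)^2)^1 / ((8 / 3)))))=15680 / 351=44.67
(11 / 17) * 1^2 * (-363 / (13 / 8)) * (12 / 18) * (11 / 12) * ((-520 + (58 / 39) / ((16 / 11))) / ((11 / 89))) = 19180999739 / 51714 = 370905.36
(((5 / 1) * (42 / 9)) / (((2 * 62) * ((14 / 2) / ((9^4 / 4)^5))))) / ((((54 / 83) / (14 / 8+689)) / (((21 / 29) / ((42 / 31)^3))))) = 18377017536623620263575805 / 186253312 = 98666795984941305.44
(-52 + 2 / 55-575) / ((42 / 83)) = -2862089 / 2310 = -1239.00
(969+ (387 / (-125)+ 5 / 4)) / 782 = 483577 / 391000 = 1.24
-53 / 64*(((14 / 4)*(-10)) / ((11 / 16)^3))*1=118720 / 1331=89.20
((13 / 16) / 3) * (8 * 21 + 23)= 2483 / 48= 51.73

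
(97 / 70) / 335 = 97 / 23450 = 0.00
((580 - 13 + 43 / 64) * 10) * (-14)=-1271585 / 16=-79474.06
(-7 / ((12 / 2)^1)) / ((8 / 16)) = -2.33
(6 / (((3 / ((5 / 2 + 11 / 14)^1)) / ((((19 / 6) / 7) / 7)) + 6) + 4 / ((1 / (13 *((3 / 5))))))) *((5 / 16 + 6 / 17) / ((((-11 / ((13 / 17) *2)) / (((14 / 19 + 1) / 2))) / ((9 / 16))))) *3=-21918195 / 1382908928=-0.02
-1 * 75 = -75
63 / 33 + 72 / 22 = 57 / 11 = 5.18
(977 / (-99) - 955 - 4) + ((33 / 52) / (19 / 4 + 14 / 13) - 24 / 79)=-969.06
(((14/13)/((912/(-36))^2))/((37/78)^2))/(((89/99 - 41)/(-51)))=37216179/3924019460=0.01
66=66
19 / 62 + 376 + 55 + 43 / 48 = 643117 / 1488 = 432.20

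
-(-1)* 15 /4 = 15 /4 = 3.75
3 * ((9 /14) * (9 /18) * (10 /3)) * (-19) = -855 /14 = -61.07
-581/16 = -36.31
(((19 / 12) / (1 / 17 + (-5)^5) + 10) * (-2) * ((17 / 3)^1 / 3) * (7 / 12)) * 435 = -9585.63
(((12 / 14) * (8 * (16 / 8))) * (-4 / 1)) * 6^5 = -2985984 / 7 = -426569.14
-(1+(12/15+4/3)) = -47/15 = -3.13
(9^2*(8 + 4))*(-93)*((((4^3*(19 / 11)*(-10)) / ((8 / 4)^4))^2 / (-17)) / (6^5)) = 6714600 / 2057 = 3264.27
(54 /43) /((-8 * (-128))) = 27 /22016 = 0.00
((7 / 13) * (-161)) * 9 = -780.23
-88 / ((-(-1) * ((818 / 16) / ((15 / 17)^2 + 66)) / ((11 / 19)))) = -149451456 / 2245819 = -66.55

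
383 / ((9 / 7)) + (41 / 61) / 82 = 327091 / 1098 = 297.90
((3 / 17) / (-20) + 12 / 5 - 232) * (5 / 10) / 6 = -78067 / 4080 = -19.13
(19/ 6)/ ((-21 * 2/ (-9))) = 0.68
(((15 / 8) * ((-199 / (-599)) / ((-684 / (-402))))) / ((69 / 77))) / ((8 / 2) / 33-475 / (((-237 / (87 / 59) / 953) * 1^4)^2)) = -1226703204119855 / 50143475995022821328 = -0.00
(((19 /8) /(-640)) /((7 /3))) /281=-57 /10071040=-0.00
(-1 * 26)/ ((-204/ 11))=1.40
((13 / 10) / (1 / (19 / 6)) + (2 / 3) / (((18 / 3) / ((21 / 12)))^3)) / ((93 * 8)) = 428531 / 77137920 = 0.01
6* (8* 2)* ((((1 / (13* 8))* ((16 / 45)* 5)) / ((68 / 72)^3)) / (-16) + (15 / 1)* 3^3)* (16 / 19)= 39731503104 / 1213511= 32740.95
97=97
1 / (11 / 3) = 3 / 11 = 0.27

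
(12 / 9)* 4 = 16 / 3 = 5.33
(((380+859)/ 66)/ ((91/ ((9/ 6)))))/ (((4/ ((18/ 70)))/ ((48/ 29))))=4779/ 145145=0.03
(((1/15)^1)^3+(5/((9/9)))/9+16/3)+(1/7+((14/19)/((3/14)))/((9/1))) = 6.41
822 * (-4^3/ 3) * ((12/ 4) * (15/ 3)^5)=-164400000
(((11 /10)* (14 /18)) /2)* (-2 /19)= -77 /1710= -0.05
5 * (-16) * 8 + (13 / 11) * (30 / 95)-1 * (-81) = -116753 / 209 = -558.63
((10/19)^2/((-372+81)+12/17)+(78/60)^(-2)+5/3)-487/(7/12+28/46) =-406.29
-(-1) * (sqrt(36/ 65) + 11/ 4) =3.49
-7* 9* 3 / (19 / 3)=-567 / 19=-29.84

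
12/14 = 6/7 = 0.86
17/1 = 17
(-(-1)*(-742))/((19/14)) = -10388/19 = -546.74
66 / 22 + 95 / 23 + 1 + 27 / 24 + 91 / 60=29731 / 2760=10.77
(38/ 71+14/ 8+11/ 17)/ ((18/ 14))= 11011/ 4828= 2.28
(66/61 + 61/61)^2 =16129/3721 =4.33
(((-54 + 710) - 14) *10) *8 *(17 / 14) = 62365.71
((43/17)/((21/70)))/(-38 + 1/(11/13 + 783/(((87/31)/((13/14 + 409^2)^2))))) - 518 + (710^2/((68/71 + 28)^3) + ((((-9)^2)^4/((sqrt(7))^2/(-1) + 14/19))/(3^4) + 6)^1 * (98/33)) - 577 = -116578544595908384966257436153909555/460709833793735685726931022208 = -253041.15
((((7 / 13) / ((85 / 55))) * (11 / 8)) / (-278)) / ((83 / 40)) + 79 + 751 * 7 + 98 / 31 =844014346671 / 158079974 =5339.16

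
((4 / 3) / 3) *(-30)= -13.33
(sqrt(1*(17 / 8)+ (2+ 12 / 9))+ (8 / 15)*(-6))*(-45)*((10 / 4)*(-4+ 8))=1440 - 75*sqrt(786) / 2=388.66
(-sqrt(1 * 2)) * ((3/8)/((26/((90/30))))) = -9 * sqrt(2)/208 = -0.06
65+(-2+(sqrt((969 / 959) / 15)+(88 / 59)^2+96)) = sqrt(1548785) / 4795+561223 / 3481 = 161.48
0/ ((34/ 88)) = 0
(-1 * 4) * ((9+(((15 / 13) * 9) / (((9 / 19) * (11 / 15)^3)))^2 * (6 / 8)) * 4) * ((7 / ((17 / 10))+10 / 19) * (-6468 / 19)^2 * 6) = -34681578587651169216000 / 288514184387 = -120207533856.05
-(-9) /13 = 9 /13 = 0.69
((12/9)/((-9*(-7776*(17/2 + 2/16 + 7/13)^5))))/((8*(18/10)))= 950510080/46416998125553526657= 0.00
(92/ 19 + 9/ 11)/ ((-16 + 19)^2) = 1183/ 1881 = 0.63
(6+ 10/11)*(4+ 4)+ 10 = 65.27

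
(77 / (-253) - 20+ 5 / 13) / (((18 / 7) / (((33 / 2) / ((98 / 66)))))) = -180169 / 2093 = -86.08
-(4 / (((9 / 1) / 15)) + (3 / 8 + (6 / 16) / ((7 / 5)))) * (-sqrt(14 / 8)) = 307 * sqrt(7) / 84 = 9.67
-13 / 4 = -3.25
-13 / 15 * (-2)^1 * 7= 182 / 15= 12.13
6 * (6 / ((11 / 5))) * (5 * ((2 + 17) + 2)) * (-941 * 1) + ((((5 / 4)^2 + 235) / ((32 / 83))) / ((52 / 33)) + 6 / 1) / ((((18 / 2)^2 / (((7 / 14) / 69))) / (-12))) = -49007798747761 / 30311424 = -1616809.52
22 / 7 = 3.14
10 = 10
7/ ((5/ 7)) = 9.80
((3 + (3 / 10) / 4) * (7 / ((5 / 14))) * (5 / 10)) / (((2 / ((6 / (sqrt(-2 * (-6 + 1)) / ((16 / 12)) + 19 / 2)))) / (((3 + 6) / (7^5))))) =63099 / 11610550-9963 * sqrt(10) / 23221100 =0.00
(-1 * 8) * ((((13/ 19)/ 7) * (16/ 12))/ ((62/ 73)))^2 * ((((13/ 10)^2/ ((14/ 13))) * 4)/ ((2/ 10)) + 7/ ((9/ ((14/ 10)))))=-294806333744/ 48192530715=-6.12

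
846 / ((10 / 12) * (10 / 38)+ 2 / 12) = 24111 / 11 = 2191.91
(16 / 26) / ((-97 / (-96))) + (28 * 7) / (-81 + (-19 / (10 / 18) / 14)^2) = -928702288 / 463617999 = -2.00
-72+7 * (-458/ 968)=-36451/ 484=-75.31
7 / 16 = 0.44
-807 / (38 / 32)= -12912 / 19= -679.58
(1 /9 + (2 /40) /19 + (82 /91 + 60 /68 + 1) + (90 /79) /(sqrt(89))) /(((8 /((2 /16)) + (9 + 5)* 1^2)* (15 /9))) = 9* sqrt(89) /91403 + 15328303 /687796200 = 0.02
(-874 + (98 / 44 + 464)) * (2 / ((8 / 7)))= -62797 / 88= -713.60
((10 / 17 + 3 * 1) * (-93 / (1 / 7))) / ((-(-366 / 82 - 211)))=-232593 / 21454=-10.84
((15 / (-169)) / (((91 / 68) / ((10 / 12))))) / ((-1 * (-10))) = -85 / 15379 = -0.01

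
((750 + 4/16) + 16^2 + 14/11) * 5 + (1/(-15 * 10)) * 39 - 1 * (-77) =5625789/1100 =5114.35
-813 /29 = -28.03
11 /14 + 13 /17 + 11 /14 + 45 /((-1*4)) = -4243 /476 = -8.91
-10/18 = -5/9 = -0.56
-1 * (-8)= 8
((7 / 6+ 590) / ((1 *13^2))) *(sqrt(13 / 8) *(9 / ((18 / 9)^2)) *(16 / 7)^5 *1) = 348684288 *sqrt(26) / 2840383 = 625.95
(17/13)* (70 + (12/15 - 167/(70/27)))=7599/910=8.35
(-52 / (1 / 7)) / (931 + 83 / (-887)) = -161434 / 412857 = -0.39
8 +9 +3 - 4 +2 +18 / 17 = 324 / 17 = 19.06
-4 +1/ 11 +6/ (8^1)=-139/ 44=-3.16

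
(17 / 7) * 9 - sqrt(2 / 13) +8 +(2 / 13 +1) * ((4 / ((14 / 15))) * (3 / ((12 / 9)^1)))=7459 / 182 - sqrt(26) / 13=40.59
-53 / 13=-4.08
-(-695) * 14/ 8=4865/ 4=1216.25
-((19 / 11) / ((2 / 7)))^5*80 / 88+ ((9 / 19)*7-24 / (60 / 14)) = -19773653908967 / 2692772720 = -7343.23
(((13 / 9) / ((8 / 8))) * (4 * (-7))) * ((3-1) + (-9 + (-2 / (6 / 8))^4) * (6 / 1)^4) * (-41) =89335064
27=27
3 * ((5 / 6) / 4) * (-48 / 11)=-30 / 11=-2.73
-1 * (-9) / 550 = 0.02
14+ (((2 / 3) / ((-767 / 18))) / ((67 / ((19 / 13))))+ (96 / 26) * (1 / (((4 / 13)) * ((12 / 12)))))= 17369254 / 668057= 26.00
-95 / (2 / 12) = -570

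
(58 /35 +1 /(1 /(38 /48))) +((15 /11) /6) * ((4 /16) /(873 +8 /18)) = 6352699 /2594130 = 2.45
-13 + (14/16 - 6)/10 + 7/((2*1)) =-801/80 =-10.01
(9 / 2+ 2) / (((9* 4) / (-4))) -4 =-4.72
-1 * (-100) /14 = 50 /7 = 7.14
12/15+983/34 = 5051/170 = 29.71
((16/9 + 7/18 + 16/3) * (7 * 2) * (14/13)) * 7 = 10290/13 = 791.54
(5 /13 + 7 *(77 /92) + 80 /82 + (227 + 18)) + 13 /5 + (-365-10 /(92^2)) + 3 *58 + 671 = 8287480213 /11278280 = 734.82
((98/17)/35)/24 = 7/1020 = 0.01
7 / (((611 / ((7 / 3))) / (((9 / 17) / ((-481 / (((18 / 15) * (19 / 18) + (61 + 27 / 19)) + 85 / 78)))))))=-635677 / 333526570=-0.00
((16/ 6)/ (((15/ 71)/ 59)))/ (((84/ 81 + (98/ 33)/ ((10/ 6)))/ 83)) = 45894684/ 2093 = 21927.70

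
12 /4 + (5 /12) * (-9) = -3 /4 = -0.75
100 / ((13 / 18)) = 1800 / 13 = 138.46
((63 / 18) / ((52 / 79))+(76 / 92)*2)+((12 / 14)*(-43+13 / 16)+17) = -102065 / 8372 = -12.19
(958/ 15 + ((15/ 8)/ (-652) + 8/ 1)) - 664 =-46328737/ 78240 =-592.14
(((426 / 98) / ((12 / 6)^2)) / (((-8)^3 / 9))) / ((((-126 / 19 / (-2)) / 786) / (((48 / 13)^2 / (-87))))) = 4771413 / 6724172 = 0.71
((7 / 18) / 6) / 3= 7 / 324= 0.02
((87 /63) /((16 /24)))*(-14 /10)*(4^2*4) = -928 /5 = -185.60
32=32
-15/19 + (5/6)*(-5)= -565/114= -4.96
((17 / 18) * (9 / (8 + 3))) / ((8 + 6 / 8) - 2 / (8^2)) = 272 / 3069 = 0.09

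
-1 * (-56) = 56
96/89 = 1.08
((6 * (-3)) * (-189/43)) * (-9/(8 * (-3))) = 5103/172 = 29.67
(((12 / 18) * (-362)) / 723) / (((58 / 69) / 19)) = -7.54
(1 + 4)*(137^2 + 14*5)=94195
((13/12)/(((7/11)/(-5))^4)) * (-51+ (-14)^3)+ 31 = -332487066203/28812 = -11539881.51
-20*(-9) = 180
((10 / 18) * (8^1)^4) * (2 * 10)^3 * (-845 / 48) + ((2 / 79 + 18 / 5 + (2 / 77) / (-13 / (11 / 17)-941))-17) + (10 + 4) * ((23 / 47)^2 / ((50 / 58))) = -465611221341199306577 / 1452882604950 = -320474083.56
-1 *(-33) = 33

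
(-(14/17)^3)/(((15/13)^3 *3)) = -6028568/49744125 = -0.12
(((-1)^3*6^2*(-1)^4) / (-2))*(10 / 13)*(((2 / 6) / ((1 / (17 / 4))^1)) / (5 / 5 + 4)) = 51 / 13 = 3.92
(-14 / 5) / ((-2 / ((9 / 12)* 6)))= 63 / 10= 6.30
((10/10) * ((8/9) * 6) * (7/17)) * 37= 4144/51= 81.25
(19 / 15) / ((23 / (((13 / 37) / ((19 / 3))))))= 13 / 4255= 0.00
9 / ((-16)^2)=9 / 256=0.04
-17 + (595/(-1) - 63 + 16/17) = -11459/17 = -674.06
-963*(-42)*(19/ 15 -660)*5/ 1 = -133215642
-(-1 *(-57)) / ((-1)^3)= 57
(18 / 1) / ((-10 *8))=-9 / 40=-0.22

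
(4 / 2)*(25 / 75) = 2 / 3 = 0.67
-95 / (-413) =95 / 413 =0.23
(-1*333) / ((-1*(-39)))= -111 / 13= -8.54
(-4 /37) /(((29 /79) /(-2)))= 632 /1073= 0.59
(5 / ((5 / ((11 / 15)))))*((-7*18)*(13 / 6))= -1001 / 5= -200.20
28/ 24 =7/ 6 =1.17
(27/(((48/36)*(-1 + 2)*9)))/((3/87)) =261/4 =65.25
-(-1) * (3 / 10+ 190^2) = 361003 / 10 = 36100.30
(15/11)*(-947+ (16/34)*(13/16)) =-482775/374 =-1290.84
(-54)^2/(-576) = -81/16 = -5.06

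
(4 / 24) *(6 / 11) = 1 / 11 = 0.09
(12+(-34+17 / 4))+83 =261 / 4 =65.25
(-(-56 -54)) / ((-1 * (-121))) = 10 / 11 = 0.91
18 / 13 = 1.38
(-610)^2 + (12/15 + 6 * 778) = 376768.80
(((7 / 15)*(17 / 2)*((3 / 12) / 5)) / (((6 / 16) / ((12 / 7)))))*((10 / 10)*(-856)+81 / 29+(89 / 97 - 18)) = -166472432 / 210975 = -789.06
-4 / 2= -2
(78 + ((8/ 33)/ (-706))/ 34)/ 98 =0.80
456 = 456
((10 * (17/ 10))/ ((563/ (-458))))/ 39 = -7786/ 21957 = -0.35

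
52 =52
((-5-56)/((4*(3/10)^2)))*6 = -3050/3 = -1016.67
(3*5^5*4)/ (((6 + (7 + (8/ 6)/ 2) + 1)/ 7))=196875/ 11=17897.73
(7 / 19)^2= 49 / 361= 0.14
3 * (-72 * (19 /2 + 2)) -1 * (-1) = -2483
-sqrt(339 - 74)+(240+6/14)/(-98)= -sqrt(265) - 1683/686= -18.73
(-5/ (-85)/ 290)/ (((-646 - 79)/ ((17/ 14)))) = -1/ 2943500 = -0.00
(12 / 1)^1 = 12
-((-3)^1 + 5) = -2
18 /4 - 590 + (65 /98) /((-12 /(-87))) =-227631 /392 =-580.69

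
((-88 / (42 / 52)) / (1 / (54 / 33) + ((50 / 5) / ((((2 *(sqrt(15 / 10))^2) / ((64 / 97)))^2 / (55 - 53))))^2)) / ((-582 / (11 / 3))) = 68910462192 / 155303201333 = 0.44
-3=-3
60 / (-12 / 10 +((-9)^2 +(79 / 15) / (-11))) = 2475 / 3272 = 0.76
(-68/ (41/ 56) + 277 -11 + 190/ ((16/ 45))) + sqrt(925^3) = 28840.27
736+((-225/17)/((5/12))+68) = 13128/17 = 772.24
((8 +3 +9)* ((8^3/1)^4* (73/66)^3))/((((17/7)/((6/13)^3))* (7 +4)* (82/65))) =9356565638492979200/1724607313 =5425331069.84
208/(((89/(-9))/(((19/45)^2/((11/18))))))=-150176/24475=-6.14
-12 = -12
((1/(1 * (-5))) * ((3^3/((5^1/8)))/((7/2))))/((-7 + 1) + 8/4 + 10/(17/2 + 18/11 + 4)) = 8397/11200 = 0.75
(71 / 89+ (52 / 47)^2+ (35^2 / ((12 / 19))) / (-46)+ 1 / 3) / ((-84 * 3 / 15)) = 2400164695 / 1012888352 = 2.37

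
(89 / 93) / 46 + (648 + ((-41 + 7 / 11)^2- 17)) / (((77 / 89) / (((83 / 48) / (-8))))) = -1440384088765 / 2550920064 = -564.65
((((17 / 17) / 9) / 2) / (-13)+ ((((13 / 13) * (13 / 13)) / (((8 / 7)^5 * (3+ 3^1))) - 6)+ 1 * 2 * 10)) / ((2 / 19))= 2051442787 / 15335424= 133.77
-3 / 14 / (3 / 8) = -4 / 7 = -0.57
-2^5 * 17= -544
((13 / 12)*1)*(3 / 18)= 13 / 72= 0.18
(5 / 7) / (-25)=-1 / 35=-0.03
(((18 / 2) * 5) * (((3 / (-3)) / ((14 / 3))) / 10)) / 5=-27 / 140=-0.19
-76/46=-38/23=-1.65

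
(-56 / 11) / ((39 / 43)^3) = -4452392 / 652509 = -6.82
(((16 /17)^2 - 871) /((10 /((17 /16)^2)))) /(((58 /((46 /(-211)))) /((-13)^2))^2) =-3799296379047 /95851932160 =-39.64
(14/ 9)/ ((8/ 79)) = 553/ 36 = 15.36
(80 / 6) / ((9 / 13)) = 520 / 27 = 19.26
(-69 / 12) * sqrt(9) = -69 / 4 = -17.25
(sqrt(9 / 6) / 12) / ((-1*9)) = -sqrt(6) / 216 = -0.01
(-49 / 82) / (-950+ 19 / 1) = 1 / 1558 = 0.00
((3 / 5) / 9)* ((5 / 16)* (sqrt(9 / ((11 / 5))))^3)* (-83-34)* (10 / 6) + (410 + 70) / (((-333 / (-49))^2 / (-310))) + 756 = -91145572 / 36963-8775* sqrt(55) / 1936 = -2499.47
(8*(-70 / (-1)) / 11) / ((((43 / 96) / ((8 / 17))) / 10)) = 4300800 / 8041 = 534.86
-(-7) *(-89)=-623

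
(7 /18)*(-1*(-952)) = 3332 /9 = 370.22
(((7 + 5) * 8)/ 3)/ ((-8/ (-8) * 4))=8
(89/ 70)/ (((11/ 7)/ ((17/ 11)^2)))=25721/ 13310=1.93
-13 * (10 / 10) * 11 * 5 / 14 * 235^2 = -39485875 / 14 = -2820419.64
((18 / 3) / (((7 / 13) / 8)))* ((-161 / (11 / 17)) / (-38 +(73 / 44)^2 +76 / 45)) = 660.95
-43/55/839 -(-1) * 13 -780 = -35393258/46145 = -767.00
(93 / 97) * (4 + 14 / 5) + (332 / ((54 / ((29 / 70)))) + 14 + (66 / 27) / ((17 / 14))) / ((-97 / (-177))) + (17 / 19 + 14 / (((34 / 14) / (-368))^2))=53940058254374 / 167777505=321497.56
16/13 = 1.23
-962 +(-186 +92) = -1056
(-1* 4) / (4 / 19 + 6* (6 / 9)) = -19 / 20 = -0.95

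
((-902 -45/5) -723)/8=-817/4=-204.25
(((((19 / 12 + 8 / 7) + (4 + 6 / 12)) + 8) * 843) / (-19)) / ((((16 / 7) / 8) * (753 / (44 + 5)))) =-17610551 / 114456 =-153.86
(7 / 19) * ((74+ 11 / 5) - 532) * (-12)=191436 / 95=2015.12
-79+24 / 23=-1793 / 23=-77.96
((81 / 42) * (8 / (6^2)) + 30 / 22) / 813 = 46 / 20867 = 0.00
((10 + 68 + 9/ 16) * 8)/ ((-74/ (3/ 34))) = -3771/ 5032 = -0.75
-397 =-397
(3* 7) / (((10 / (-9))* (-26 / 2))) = 189 / 130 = 1.45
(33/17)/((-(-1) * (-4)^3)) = -33/1088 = -0.03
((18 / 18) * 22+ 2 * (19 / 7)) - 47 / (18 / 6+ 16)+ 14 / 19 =3417 / 133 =25.69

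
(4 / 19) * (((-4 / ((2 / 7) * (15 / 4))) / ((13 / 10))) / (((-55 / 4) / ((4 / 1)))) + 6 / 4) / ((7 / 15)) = 20038 / 19019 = 1.05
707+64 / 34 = 12051 / 17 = 708.88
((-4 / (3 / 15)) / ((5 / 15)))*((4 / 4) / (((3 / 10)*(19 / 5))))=-1000 / 19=-52.63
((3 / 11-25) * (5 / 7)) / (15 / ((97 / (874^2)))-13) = -0.00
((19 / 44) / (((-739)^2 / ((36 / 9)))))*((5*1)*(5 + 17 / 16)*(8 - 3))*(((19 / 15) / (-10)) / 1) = -35017 / 576703776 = -0.00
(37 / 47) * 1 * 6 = 222 / 47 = 4.72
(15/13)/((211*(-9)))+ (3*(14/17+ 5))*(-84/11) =-18663457/139893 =-133.41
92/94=0.98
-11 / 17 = -0.65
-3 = -3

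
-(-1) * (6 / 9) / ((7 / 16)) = 32 / 21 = 1.52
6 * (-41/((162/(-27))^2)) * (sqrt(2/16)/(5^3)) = -41 * sqrt(2)/3000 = -0.02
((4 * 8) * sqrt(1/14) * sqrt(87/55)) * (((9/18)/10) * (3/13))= 12 * sqrt(66990)/25025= 0.12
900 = 900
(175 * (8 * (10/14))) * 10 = 10000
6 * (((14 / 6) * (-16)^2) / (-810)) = -1792 / 405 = -4.42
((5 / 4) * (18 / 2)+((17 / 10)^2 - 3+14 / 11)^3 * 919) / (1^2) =1937742897241 / 1331000000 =1455.85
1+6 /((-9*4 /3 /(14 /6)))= -1 /6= -0.17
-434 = -434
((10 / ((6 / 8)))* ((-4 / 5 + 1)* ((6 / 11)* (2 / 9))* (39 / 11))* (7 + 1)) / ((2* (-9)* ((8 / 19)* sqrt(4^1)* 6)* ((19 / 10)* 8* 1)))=-65 / 9801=-0.01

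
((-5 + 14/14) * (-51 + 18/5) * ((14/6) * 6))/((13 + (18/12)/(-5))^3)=2654400/2048383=1.30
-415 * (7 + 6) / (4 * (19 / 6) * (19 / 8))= -64740 / 361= -179.34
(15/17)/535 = 3/1819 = 0.00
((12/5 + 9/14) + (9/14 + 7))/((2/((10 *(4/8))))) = 187/7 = 26.71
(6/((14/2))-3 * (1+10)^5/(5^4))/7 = -3378321/30625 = -110.31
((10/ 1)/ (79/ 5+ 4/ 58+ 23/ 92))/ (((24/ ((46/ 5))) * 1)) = 0.24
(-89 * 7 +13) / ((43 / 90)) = -54900 / 43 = -1276.74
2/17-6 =-100/17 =-5.88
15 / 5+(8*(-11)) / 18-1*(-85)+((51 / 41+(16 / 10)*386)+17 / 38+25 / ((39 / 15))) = 648954353 / 911430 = 712.02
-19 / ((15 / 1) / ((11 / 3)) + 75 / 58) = -12122 / 3435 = -3.53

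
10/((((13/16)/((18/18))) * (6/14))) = 1120/39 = 28.72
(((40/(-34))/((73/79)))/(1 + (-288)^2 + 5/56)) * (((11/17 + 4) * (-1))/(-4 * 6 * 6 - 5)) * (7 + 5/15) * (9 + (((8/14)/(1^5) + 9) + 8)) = -272407168/2920220685205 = -0.00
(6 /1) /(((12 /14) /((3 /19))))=21 /19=1.11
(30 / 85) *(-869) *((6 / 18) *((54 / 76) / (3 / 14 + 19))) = -328482 / 86887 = -3.78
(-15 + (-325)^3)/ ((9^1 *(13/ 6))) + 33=-68654993/ 39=-1760384.44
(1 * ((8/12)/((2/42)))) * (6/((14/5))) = 30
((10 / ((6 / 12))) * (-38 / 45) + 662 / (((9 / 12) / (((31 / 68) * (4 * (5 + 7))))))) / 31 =2952584 / 4743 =622.51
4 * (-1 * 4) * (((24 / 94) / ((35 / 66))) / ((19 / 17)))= -215424 / 31255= -6.89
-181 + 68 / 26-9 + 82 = -1370 / 13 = -105.38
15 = 15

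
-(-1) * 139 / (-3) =-139 / 3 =-46.33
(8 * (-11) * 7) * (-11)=6776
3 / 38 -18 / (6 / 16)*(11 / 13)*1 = -20025 / 494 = -40.54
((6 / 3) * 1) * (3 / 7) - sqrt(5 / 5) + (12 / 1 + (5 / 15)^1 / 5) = 1252 / 105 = 11.92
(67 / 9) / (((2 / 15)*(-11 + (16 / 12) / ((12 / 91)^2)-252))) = -6030 / 20123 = -0.30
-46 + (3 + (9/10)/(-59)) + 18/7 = -167033/4130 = -40.44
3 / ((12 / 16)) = 4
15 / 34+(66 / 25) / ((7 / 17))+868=5205373 / 5950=874.85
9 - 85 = -76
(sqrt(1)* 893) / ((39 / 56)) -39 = 48487 / 39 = 1243.26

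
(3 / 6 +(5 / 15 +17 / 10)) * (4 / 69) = 152 / 1035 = 0.15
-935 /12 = -77.92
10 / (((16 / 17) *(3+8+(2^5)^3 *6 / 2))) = 17 / 157304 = 0.00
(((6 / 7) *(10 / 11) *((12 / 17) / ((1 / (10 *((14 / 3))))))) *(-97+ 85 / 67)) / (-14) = 15393600 / 87703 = 175.52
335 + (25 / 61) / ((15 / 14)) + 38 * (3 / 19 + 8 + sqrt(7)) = 38 * sqrt(7) + 118105 / 183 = 745.92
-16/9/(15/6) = -32/45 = -0.71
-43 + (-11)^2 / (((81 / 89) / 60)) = 214219 / 27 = 7934.04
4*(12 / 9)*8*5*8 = 5120 / 3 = 1706.67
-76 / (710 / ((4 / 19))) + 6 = 2122 / 355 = 5.98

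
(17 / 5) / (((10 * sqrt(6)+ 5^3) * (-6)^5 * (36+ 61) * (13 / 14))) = -119 / 2946563568+ 119 * sqrt(6) / 36832044600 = -0.00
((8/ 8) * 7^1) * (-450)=-3150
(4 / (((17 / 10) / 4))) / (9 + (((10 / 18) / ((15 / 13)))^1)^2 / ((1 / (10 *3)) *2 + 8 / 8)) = 1.02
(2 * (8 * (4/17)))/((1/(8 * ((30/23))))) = 15360/391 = 39.28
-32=-32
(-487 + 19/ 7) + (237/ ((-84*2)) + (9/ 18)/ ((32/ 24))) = -13589/ 28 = -485.32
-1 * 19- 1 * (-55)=36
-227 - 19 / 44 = -10007 / 44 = -227.43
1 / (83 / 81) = 81 / 83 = 0.98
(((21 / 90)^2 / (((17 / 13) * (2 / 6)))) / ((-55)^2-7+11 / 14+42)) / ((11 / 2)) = 4459 / 600985275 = 0.00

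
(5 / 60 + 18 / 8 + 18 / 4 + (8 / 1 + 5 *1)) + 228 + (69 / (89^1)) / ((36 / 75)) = 266411 / 1068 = 249.45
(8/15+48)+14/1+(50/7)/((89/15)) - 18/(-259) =22062118/345765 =63.81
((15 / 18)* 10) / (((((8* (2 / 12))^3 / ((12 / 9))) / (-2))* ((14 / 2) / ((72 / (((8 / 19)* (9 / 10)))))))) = -7125 / 28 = -254.46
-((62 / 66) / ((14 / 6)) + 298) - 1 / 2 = -298.90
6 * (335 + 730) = 6390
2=2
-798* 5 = -3990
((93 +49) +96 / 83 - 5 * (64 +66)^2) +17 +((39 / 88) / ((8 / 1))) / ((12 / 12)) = -4928142491 / 58432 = -84339.79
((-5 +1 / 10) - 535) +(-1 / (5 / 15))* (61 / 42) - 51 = -20834 / 35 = -595.26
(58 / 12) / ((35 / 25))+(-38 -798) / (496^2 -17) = 35634743 / 10331958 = 3.45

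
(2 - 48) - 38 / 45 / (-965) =-1997512 / 43425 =-46.00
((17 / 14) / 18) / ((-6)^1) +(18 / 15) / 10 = 4111 / 37800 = 0.11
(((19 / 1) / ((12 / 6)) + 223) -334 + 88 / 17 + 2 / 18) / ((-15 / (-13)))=-382733 / 4590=-83.38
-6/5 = -1.20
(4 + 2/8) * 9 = 153/4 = 38.25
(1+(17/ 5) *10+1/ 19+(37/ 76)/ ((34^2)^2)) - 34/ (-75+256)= 640906752297/ 18382638016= 34.86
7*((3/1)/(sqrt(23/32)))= 84*sqrt(46)/23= 24.77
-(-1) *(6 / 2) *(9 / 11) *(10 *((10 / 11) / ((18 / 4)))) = 600 / 121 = 4.96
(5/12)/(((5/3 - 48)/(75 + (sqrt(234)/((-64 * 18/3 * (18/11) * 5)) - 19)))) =-70/139 + 11 * sqrt(26)/1281024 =-0.50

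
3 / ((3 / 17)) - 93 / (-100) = 1793 / 100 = 17.93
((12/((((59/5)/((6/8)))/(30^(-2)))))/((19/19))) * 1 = 1/1180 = 0.00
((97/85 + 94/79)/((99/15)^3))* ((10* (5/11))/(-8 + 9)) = 1778750/48263391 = 0.04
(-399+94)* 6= -1830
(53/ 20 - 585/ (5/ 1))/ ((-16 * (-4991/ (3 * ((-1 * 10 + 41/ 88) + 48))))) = -4644897/ 28109312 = -0.17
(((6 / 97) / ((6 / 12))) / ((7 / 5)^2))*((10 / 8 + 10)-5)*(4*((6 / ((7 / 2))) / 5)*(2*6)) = 216000 / 33271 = 6.49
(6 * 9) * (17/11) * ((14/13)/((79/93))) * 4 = 4780944/11297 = 423.20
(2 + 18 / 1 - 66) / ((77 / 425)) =-253.90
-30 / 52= -15 / 26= -0.58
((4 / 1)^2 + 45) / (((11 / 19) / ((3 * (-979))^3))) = -2669331984957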